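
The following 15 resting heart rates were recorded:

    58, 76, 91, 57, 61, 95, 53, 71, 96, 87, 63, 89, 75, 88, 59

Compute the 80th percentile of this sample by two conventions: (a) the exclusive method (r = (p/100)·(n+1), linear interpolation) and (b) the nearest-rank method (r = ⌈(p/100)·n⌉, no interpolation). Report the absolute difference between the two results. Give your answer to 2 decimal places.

Sorted: 53, 57, 58, 59, 61, 63, 71, 75, 76, 87, 88, 89, 91, 95, 96.
n = 15.
(a) r = 12.8; between ranks 12 (89) and 13 (91): 90.6.
(b) the nearest-rank method: rank 12 → 89.
|90.6 − 89| = 1.6.

1.60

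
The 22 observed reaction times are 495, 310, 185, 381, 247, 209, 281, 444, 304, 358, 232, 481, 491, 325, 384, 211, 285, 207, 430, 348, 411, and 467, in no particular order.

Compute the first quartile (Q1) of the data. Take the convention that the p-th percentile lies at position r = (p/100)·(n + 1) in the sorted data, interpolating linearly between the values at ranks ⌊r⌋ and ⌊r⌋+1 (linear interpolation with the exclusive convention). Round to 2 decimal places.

243.25

Sorted: 185, 207, 209, 211, 232, 247, 281, 285, 304, 310, 325, 348, 358, 381, 384, 411, 430, 444, 467, 481, 491, 495.
n = 22.
r = (25/100)·(22 + 1) = 5.75.
Rank 5 is 232 and rank 6 is 247.
Interpolate: 232 + 0.75·(247 − 232) = 232 + 0.75·15 = 243.25.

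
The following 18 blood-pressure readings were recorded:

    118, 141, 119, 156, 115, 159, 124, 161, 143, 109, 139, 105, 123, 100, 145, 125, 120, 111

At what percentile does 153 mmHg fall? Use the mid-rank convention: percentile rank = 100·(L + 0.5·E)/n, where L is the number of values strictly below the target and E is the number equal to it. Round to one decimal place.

Sorted: 100, 105, 109, 111, 115, 118, 119, 120, 123, 124, 125, 139, 141, 143, 145, 156, 159, 161.
Count below 153: L = 15; count equal: E = 0; n = 18.
Percentile rank = 100·(15 + 0.5·0)/18 = 100·15/18 = 83.33.

83.3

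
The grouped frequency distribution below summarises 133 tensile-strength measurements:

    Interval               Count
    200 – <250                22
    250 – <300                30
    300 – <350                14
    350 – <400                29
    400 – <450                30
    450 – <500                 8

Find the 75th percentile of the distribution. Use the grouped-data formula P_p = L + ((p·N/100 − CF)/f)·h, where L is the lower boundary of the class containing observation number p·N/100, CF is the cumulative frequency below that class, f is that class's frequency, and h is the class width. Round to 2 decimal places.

407.92

N = 133; target position k = 75/100 · 133 = 99.75.
Cumulative frequencies: 22, 52, 66, 95, 125, 133.
Observation 99.75 falls in the class 400 – <450.
L = 400, CF = 95, f = 30, h = 50.
P75 = 400 + ((99.75 − 95)/30)·50 = 400 + 7.91667 = 407.917.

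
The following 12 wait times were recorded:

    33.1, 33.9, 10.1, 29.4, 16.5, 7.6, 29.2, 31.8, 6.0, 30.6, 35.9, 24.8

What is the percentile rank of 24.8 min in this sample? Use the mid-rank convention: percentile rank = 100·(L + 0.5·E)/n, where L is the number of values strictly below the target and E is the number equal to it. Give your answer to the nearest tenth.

Sorted: 6.0, 7.6, 10.1, 16.5, 24.8, 29.2, 29.4, 30.6, 31.8, 33.1, 33.9, 35.9.
Count below 24.8: L = 4; count equal: E = 1; n = 12.
Percentile rank = 100·(4 + 0.5·1)/12 = 100·4.5/12 = 37.5.

37.5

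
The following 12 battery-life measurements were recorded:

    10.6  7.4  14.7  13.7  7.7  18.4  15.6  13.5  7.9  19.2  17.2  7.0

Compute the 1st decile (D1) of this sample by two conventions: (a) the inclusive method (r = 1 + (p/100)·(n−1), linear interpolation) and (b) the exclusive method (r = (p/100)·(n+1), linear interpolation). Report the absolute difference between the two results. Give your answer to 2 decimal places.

0.31

Sorted: 7.0, 7.4, 7.7, 7.9, 10.6, 13.5, 13.7, 14.7, 15.6, 17.2, 18.4, 19.2.
n = 12.
(a) r = 2.1; between ranks 2 (7.4) and 3 (7.7): 7.43.
(b) r = 1.3; between ranks 1 (7.0) and 2 (7.4): 7.12.
|7.43 − 7.12| = 0.31.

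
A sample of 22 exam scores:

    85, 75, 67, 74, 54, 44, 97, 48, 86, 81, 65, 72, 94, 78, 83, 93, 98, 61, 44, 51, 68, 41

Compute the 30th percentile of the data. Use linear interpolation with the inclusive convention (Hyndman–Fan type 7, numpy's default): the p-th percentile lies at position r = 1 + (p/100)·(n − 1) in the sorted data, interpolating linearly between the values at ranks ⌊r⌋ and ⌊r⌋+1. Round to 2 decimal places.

62.20

Sorted: 41, 44, 44, 48, 51, 54, 61, 65, 67, 68, 72, 74, 75, 78, 81, 83, 85, 86, 93, 94, 97, 98.
n = 22.
r = 1 + (30/100)·(22 − 1) = 1 + 6.3 = 7.3.
Rank 7 is 61 and rank 8 is 65.
Interpolate: 61 + 0.3·(65 − 61) = 61 + 0.3·4 = 62.2.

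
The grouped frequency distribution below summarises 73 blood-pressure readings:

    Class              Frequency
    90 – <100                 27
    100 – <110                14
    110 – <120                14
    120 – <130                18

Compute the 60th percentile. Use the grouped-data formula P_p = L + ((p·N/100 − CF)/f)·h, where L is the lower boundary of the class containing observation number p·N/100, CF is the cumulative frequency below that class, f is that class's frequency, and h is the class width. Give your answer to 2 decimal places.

N = 73; target position k = 60/100 · 73 = 43.8.
Cumulative frequencies: 27, 41, 55, 73.
Observation 43.8 falls in the class 110 – <120.
L = 110, CF = 41, f = 14, h = 10.
P60 = 110 + ((43.8 − 41)/14)·10 = 110 + 2 = 112.

112.00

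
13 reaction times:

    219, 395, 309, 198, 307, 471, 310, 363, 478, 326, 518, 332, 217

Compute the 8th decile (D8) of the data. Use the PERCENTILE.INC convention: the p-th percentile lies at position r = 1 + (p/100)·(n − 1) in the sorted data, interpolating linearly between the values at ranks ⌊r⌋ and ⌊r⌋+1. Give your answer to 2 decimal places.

Sorted: 198, 217, 219, 307, 309, 310, 326, 332, 363, 395, 471, 478, 518.
n = 13.
r = 1 + (80/100)·(13 − 1) = 1 + 9.6 = 10.6.
Rank 10 is 395 and rank 11 is 471.
Interpolate: 395 + 0.6·(471 − 395) = 395 + 0.6·76 = 440.6.

440.60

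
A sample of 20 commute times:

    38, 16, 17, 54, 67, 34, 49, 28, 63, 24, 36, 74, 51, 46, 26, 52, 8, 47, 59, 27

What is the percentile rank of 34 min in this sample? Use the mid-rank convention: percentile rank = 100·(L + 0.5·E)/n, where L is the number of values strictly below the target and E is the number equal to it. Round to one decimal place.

Sorted: 8, 16, 17, 24, 26, 27, 28, 34, 36, 38, 46, 47, 49, 51, 52, 54, 59, 63, 67, 74.
Count below 34: L = 7; count equal: E = 1; n = 20.
Percentile rank = 100·(7 + 0.5·1)/20 = 100·7.5/20 = 37.5.

37.5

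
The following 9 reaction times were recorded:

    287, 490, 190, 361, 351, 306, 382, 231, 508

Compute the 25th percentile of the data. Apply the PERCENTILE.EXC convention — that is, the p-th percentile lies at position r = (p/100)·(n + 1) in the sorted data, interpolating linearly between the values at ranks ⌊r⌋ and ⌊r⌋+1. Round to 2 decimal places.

259.00

Sorted: 190, 231, 287, 306, 351, 361, 382, 490, 508.
n = 9.
r = (25/100)·(9 + 1) = 2.5.
Rank 2 is 231 and rank 3 is 287.
Interpolate: 231 + 0.5·(287 − 231) = 231 + 0.5·56 = 259.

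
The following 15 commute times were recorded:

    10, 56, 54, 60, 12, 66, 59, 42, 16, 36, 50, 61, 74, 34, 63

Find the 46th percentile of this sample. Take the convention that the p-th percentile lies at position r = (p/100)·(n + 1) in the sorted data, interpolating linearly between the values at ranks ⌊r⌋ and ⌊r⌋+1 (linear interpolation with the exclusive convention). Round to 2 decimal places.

Sorted: 10, 12, 16, 34, 36, 42, 50, 54, 56, 59, 60, 61, 63, 66, 74.
n = 15.
r = (46/100)·(15 + 1) = 7.36.
Rank 7 is 50 and rank 8 is 54.
Interpolate: 50 + 0.36·(54 − 50) = 50 + 0.36·4 = 51.44.

51.44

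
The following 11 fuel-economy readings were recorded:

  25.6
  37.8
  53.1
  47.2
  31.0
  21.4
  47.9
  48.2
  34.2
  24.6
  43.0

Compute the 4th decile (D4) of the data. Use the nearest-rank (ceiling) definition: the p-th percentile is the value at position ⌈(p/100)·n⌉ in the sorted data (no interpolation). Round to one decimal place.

34.2

Sorted: 21.4, 24.6, 25.6, 31.0, 34.2, 37.8, 43.0, 47.2, 47.9, 48.2, 53.1.
n = 11.
Position = ⌈40/100 · 11⌉ = ⌈4.4⌉ = 5.
The value at rank 5 is 34.2.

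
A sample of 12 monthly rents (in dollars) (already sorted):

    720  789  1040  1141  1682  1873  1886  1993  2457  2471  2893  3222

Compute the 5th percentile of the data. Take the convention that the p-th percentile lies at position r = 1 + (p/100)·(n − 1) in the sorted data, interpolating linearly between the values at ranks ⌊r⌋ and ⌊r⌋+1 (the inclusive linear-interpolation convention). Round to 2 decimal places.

757.95

n = 12.
r = 1 + (5/100)·(12 − 1) = 1 + 0.55 = 1.55.
Rank 1 is 720 and rank 2 is 789.
Interpolate: 720 + 0.55·(789 − 720) = 720 + 0.55·69 = 757.95.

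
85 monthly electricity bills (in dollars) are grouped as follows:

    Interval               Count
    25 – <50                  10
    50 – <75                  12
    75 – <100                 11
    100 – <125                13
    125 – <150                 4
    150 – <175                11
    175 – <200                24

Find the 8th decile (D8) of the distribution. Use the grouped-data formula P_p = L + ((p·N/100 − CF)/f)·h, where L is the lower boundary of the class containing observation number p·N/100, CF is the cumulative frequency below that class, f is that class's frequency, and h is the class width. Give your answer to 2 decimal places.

182.29

N = 85; target position k = 80/100 · 85 = 68.
Cumulative frequencies: 10, 22, 33, 46, 50, 61, 85.
Observation 68 falls in the class 175 – <200.
L = 175, CF = 61, f = 24, h = 25.
P80 = 175 + ((68 − 61)/24)·25 = 175 + 7.29167 = 182.292.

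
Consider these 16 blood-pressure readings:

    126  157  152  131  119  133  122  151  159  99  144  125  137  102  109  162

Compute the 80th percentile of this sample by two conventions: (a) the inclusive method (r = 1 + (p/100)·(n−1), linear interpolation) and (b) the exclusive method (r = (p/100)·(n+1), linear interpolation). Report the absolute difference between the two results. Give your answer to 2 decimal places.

Sorted: 99, 102, 109, 119, 122, 125, 126, 131, 133, 137, 144, 151, 152, 157, 159, 162.
n = 16.
(a) r = 13 → value at rank 13 = 152.
(b) r = 13.6; between ranks 13 (152) and 14 (157): 155.
|152 − 155| = 3.

3.00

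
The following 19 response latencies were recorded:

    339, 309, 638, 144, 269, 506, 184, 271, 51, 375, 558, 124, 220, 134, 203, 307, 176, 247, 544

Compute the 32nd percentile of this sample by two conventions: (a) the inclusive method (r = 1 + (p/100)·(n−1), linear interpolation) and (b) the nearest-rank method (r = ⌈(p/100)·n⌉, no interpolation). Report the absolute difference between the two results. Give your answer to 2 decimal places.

Sorted: 51, 124, 134, 144, 176, 184, 203, 220, 247, 269, 271, 307, 309, 339, 375, 506, 544, 558, 638.
n = 19.
(a) r = 6.76; between ranks 6 (184) and 7 (203): 198.44.
(b) the nearest-rank method: rank 7 → 203.
|198.44 − 203| = 4.56.

4.56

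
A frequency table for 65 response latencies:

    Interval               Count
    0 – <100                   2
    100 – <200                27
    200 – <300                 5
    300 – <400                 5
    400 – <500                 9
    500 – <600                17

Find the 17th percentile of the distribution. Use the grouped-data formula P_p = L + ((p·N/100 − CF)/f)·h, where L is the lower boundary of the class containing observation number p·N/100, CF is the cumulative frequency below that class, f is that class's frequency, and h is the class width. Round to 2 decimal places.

133.52

N = 65; target position k = 17/100 · 65 = 11.05.
Cumulative frequencies: 2, 29, 34, 39, 48, 65.
Observation 11.05 falls in the class 100 – <200.
L = 100, CF = 2, f = 27, h = 100.
P17 = 100 + ((11.05 − 2)/27)·100 = 100 + 33.5185 = 133.519.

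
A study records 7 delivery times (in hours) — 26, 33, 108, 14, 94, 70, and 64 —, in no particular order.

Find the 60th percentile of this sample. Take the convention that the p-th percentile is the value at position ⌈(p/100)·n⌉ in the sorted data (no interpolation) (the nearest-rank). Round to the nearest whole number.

Sorted: 14, 26, 33, 64, 70, 94, 108.
n = 7.
Position = ⌈60/100 · 7⌉ = ⌈4.2⌉ = 5.
The value at rank 5 is 70.

70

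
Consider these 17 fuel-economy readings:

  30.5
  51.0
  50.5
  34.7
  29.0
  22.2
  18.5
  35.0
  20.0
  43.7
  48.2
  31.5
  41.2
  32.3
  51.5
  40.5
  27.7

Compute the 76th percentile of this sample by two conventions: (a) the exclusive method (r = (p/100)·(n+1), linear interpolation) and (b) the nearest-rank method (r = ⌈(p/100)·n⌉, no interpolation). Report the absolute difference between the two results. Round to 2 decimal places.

3.06

Sorted: 18.5, 20.0, 22.2, 27.7, 29.0, 30.5, 31.5, 32.3, 34.7, 35.0, 40.5, 41.2, 43.7, 48.2, 50.5, 51.0, 51.5.
n = 17.
(a) r = 13.68; between ranks 13 (43.7) and 14 (48.2): 46.76.
(b) the nearest-rank method: rank 13 → 43.7.
|46.76 − 43.7| = 3.06.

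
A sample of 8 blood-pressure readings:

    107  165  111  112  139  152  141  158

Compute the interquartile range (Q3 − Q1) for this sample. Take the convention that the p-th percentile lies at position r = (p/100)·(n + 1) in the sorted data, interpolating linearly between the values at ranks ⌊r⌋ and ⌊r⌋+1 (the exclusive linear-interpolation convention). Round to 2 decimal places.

Sorted: 107, 111, 112, 139, 141, 152, 158, 165.
n = 8.
P25: r = 2.25; ranks 2–3 are 111, 112; interpolating gives 111.25.
P75: r = 6.75; ranks 6–7 are 152, 158; interpolating gives 156.5.
Difference: 156.5 − 111.25 = 45.25.

45.25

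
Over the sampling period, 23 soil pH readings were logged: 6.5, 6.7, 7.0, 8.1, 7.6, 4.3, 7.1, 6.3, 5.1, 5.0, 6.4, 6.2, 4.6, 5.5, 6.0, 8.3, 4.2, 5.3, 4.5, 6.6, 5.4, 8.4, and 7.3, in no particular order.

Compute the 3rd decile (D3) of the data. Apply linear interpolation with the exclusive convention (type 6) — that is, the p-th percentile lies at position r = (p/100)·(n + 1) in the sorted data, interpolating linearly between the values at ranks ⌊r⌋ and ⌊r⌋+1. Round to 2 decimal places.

5.32

Sorted: 4.2, 4.3, 4.5, 4.6, 5.0, 5.1, 5.3, 5.4, 5.5, 6.0, 6.2, 6.3, 6.4, 6.5, 6.6, 6.7, 7.0, 7.1, 7.3, 7.6, 8.1, 8.3, 8.4.
n = 23.
r = (30/100)·(23 + 1) = 7.2.
Rank 7 is 5.3 and rank 8 is 5.4.
Interpolate: 5.3 + 0.2·(5.4 − 5.3) = 5.3 + 0.2·0.1 = 5.32.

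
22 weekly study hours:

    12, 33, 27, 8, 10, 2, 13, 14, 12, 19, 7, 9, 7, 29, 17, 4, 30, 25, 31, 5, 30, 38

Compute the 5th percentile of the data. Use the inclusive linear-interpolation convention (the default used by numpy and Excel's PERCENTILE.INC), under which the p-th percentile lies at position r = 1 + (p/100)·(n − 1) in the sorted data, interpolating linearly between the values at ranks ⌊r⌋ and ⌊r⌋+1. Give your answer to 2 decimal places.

4.05

Sorted: 2, 4, 5, 7, 7, 8, 9, 10, 12, 12, 13, 14, 17, 19, 25, 27, 29, 30, 30, 31, 33, 38.
n = 22.
r = 1 + (5/100)·(22 − 1) = 1 + 1.05 = 2.05.
Rank 2 is 4 and rank 3 is 5.
Interpolate: 4 + 0.05·(5 − 4) = 4 + 0.05·1 = 4.05.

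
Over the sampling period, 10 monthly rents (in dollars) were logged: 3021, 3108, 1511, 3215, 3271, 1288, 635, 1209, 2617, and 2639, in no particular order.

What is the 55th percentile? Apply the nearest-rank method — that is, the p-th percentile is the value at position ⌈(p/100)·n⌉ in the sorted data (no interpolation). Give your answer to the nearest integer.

Sorted: 635, 1209, 1288, 1511, 2617, 2639, 3021, 3108, 3215, 3271.
n = 10.
Position = ⌈55/100 · 10⌉ = ⌈5.5⌉ = 6.
The value at rank 6 is 2639.

2639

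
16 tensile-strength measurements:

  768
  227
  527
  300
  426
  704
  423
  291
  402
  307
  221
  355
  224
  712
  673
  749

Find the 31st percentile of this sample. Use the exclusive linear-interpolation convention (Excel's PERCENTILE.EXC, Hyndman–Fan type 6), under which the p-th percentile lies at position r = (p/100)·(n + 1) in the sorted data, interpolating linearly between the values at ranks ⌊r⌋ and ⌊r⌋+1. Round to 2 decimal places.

301.89

Sorted: 221, 224, 227, 291, 300, 307, 355, 402, 423, 426, 527, 673, 704, 712, 749, 768.
n = 16.
r = (31/100)·(16 + 1) = 5.27.
Rank 5 is 300 and rank 6 is 307.
Interpolate: 300 + 0.27·(307 − 300) = 300 + 0.27·7 = 301.89.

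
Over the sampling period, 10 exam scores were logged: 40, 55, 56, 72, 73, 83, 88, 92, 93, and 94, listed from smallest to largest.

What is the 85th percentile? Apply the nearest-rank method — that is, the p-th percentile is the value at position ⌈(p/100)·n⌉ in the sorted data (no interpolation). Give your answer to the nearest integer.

93

n = 10.
Position = ⌈85/100 · 10⌉ = ⌈8.5⌉ = 9.
The value at rank 9 is 93.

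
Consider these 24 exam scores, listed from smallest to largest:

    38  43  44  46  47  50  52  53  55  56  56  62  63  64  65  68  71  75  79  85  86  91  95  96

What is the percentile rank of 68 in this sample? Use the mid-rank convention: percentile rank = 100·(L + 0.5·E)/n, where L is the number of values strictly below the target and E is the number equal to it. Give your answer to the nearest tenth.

64.6

Count below 68: L = 15; count equal: E = 1; n = 24.
Percentile rank = 100·(15 + 0.5·1)/24 = 100·15.5/24 = 64.58.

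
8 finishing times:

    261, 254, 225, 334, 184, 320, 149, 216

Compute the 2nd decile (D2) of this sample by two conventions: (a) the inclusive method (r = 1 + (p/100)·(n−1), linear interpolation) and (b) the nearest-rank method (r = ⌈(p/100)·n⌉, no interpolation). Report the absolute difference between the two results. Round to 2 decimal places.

12.80

Sorted: 149, 184, 216, 225, 254, 261, 320, 334.
n = 8.
(a) r = 2.4; between ranks 2 (184) and 3 (216): 196.8.
(b) the nearest-rank method: rank 2 → 184.
|196.8 − 184| = 12.8.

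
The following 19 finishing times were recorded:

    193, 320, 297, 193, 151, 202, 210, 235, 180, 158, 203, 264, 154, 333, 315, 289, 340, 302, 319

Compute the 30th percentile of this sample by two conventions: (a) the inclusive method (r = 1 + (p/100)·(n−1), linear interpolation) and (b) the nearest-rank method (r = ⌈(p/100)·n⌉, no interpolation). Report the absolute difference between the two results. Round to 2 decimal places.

3.60

Sorted: 151, 154, 158, 180, 193, 193, 202, 203, 210, 235, 264, 289, 297, 302, 315, 319, 320, 333, 340.
n = 19.
(a) r = 6.4; between ranks 6 (193) and 7 (202): 196.6.
(b) the nearest-rank method: rank 6 → 193.
|196.6 − 193| = 3.6.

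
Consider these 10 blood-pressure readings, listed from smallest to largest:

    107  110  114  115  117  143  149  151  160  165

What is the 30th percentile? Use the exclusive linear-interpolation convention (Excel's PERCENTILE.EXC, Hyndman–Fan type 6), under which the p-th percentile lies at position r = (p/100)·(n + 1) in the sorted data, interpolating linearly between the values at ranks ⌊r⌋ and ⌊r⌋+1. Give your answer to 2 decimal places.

n = 10.
r = (30/100)·(10 + 1) = 3.3.
Rank 3 is 114 and rank 4 is 115.
Interpolate: 114 + 0.3·(115 − 114) = 114 + 0.3·1 = 114.3.

114.30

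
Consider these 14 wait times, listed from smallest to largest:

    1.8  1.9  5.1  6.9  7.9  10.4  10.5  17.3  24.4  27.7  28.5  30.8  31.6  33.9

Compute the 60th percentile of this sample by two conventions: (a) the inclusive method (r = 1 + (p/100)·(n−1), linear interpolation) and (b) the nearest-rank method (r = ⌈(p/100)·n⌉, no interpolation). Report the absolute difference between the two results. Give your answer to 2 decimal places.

1.42

n = 14.
(a) r = 8.8; between ranks 8 (17.3) and 9 (24.4): 22.98.
(b) the nearest-rank method: rank 9 → 24.4.
|22.98 − 24.4| = 1.42.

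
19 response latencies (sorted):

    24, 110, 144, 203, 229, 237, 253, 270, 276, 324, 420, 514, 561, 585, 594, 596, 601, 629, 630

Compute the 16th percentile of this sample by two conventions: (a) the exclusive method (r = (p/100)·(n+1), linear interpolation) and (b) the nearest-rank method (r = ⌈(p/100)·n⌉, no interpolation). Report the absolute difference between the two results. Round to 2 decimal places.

n = 19.
(a) r = 3.2; between ranks 3 (144) and 4 (203): 155.8.
(b) the nearest-rank method: rank 4 → 203.
|155.8 − 203| = 47.2.

47.20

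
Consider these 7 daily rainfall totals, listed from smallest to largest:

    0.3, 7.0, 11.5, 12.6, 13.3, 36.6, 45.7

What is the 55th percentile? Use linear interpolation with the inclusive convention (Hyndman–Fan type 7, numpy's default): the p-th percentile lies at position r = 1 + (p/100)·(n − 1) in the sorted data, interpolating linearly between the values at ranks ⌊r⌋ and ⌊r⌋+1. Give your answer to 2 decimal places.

n = 7.
r = 1 + (55/100)·(7 − 1) = 1 + 3.3 = 4.3.
Rank 4 is 12.6 and rank 5 is 13.3.
Interpolate: 12.6 + 0.3·(13.3 − 12.6) = 12.6 + 0.3·0.7 = 12.81.

12.81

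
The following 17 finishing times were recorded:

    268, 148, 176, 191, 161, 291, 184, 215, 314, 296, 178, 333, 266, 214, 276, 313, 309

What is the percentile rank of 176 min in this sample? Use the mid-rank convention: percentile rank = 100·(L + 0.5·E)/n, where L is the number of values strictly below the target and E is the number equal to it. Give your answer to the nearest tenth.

14.7

Sorted: 148, 161, 176, 178, 184, 191, 214, 215, 266, 268, 276, 291, 296, 309, 313, 314, 333.
Count below 176: L = 2; count equal: E = 1; n = 17.
Percentile rank = 100·(2 + 0.5·1)/17 = 100·2.5/17 = 14.71.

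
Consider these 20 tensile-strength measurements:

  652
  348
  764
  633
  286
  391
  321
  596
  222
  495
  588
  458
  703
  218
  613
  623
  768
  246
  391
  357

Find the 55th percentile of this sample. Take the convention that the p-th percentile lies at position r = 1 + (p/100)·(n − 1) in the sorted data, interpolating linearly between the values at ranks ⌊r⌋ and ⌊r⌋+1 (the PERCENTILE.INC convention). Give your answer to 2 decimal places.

536.85

Sorted: 218, 222, 246, 286, 321, 348, 357, 391, 391, 458, 495, 588, 596, 613, 623, 633, 652, 703, 764, 768.
n = 20.
r = 1 + (55/100)·(20 − 1) = 1 + 10.45 = 11.45.
Rank 11 is 495 and rank 12 is 588.
Interpolate: 495 + 0.45·(588 − 495) = 495 + 0.45·93 = 536.85.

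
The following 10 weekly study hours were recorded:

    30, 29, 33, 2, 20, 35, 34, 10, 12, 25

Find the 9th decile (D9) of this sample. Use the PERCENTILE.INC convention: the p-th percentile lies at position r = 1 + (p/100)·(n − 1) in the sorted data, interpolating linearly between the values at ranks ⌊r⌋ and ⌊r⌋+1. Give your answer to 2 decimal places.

34.10

Sorted: 2, 10, 12, 20, 25, 29, 30, 33, 34, 35.
n = 10.
r = 1 + (90/100)·(10 − 1) = 1 + 8.1 = 9.1.
Rank 9 is 34 and rank 10 is 35.
Interpolate: 34 + 0.1·(35 − 34) = 34 + 0.1·1 = 34.1.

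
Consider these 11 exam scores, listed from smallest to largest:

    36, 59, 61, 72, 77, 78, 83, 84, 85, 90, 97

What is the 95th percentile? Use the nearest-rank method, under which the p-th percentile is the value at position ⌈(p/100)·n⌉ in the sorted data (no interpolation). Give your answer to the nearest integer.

n = 11.
Position = ⌈95/100 · 11⌉ = ⌈10.45⌉ = 11.
The value at rank 11 is 97.

97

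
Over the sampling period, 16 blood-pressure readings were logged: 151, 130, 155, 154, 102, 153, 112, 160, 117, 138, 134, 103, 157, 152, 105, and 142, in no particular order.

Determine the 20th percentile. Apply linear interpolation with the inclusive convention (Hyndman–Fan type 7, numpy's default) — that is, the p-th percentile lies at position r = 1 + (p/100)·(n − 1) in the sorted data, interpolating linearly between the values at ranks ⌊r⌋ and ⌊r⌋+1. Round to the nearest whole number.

112

Sorted: 102, 103, 105, 112, 117, 130, 134, 138, 142, 151, 152, 153, 154, 155, 157, 160.
n = 16.
r = 1 + (20/100)·(16 − 1) = 1 + 3 = 4.
r is an integer, so P20 is the value at rank 4: 112.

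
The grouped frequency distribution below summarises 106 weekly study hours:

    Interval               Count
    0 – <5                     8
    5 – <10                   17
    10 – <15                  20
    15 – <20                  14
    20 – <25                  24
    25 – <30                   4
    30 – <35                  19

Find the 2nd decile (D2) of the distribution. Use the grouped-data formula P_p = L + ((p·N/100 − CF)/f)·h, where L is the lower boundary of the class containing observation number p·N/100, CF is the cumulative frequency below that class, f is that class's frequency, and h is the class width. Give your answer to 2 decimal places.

N = 106; target position k = 20/100 · 106 = 21.2.
Cumulative frequencies: 8, 25, 45, 59, 83, 87, 106.
Observation 21.2 falls in the class 5 – <10.
L = 5, CF = 8, f = 17, h = 5.
P20 = 5 + ((21.2 − 8)/17)·5 = 5 + 3.88235 = 8.88235.

8.88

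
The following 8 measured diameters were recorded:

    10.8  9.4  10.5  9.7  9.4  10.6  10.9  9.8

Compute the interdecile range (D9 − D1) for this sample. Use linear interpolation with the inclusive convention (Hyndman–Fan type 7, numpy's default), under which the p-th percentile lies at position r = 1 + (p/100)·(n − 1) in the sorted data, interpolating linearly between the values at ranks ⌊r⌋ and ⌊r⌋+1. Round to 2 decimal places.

Sorted: 9.4, 9.4, 9.7, 9.8, 10.5, 10.6, 10.8, 10.9.
n = 8.
P10: r = 1.7; ranks 1–2 are 9.4, 9.4; interpolating gives 9.4.
P90: r = 7.3; ranks 7–8 are 10.8, 10.9; interpolating gives 10.83.
Difference: 10.83 − 9.4 = 1.43.

1.43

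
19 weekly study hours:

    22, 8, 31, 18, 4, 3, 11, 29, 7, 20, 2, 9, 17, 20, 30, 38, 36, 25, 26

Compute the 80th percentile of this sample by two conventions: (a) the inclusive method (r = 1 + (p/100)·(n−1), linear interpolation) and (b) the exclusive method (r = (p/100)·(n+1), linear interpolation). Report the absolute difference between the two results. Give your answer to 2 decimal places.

Sorted: 2, 3, 4, 7, 8, 9, 11, 17, 18, 20, 20, 22, 25, 26, 29, 30, 31, 36, 38.
n = 19.
(a) r = 15.4; between ranks 15 (29) and 16 (30): 29.4.
(b) r = 16 → value at rank 16 = 30.
|29.4 − 30| = 0.6.

0.60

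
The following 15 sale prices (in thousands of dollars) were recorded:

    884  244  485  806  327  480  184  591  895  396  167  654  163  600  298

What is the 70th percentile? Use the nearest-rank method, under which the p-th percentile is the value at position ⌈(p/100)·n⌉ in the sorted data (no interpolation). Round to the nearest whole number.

Sorted: 163, 167, 184, 244, 298, 327, 396, 480, 485, 591, 600, 654, 806, 884, 895.
n = 15.
Position = ⌈70/100 · 15⌉ = ⌈10.5⌉ = 11.
The value at rank 11 is 600.

600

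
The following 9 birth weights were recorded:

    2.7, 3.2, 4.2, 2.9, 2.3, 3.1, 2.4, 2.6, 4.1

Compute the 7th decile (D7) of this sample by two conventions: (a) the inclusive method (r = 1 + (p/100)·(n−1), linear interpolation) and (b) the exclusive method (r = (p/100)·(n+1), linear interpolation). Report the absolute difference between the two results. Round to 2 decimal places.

0.04

Sorted: 2.3, 2.4, 2.6, 2.7, 2.9, 3.1, 3.2, 4.1, 4.2.
n = 9.
(a) r = 6.6; between ranks 6 (3.1) and 7 (3.2): 3.16.
(b) r = 7 → value at rank 7 = 3.2.
|3.16 − 3.2| = 0.04.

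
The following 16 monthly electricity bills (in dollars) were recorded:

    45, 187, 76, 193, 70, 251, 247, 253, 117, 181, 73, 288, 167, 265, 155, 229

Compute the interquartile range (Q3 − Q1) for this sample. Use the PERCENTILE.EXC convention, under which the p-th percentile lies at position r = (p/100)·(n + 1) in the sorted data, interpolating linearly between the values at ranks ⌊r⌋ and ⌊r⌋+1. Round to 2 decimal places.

163.75

Sorted: 45, 70, 73, 76, 117, 155, 167, 181, 187, 193, 229, 247, 251, 253, 265, 288.
n = 16.
P25: r = 4.25; ranks 4–5 are 76, 117; interpolating gives 86.25.
P75: r = 12.75; ranks 12–13 are 247, 251; interpolating gives 250.
Difference: 250 − 86.25 = 163.75.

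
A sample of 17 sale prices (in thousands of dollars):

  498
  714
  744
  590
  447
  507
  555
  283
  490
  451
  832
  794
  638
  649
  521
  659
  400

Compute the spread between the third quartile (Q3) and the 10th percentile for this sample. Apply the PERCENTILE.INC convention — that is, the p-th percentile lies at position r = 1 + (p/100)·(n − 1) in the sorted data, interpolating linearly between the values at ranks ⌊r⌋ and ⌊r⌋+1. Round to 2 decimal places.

Sorted: 283, 400, 447, 451, 490, 498, 507, 521, 555, 590, 638, 649, 659, 714, 744, 794, 832.
n = 17.
P10: r = 2.6; ranks 2–3 are 400, 447; interpolating gives 428.2.
P75: r = 13 (integer) → 659.
Difference: 659 − 428.2 = 230.8.

230.80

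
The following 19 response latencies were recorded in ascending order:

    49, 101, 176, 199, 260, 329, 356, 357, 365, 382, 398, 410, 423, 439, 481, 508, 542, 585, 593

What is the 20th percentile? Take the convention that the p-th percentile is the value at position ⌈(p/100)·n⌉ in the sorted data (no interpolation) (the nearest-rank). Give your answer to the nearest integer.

n = 19.
Position = ⌈20/100 · 19⌉ = ⌈3.8⌉ = 4.
The value at rank 4 is 199.

199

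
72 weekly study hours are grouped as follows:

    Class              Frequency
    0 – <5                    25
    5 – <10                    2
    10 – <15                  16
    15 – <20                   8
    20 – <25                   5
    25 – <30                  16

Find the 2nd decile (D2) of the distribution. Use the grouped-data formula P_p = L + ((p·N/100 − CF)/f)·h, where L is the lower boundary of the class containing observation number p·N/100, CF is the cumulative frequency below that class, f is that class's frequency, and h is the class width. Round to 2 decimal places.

N = 72; target position k = 20/100 · 72 = 14.4.
Cumulative frequencies: 25, 27, 43, 51, 56, 72.
Observation 14.4 falls in the class 0 – <5.
L = 0, CF = 0, f = 25, h = 5.
P20 = 0 + ((14.4 − 0)/25)·5 = 0 + 2.88 = 2.88.

2.88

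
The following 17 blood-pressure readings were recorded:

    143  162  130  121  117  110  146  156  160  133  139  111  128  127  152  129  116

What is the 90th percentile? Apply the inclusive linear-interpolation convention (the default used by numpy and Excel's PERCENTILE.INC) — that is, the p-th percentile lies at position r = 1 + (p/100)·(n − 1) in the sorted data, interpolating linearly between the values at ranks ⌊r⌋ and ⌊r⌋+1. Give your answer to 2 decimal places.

157.60

Sorted: 110, 111, 116, 117, 121, 127, 128, 129, 130, 133, 139, 143, 146, 152, 156, 160, 162.
n = 17.
r = 1 + (90/100)·(17 − 1) = 1 + 14.4 = 15.4.
Rank 15 is 156 and rank 16 is 160.
Interpolate: 156 + 0.4·(160 − 156) = 156 + 0.4·4 = 157.6.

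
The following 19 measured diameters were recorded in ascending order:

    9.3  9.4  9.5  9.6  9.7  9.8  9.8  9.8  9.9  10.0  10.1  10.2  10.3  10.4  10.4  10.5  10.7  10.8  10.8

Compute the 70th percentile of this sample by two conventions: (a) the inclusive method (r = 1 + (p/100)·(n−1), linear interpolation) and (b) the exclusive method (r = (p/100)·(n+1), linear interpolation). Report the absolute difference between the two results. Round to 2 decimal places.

0.04

n = 19.
(a) r = 13.6; between ranks 13 (10.3) and 14 (10.4): 10.36.
(b) r = 14 → value at rank 14 = 10.4.
|10.36 − 10.4| = 0.04.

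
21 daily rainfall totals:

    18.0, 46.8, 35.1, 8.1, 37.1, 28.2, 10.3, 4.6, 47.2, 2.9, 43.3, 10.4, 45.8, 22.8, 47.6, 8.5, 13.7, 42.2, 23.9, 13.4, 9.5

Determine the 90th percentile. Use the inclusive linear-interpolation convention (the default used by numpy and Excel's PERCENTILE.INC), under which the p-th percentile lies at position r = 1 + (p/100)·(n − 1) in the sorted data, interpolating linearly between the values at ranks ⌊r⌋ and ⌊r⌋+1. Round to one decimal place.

Sorted: 2.9, 4.6, 8.1, 8.5, 9.5, 10.3, 10.4, 13.4, 13.7, 18.0, 22.8, 23.9, 28.2, 35.1, 37.1, 42.2, 43.3, 45.8, 46.8, 47.2, 47.6.
n = 21.
r = 1 + (90/100)·(21 − 1) = 1 + 18 = 19.
r is an integer, so P90 is the value at rank 19: 46.8.

46.8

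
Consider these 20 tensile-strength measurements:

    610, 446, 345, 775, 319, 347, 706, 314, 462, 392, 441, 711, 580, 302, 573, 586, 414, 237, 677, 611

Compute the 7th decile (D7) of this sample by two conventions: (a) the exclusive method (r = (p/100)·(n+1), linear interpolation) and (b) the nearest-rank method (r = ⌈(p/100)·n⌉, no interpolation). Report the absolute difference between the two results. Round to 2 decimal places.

16.80

Sorted: 237, 302, 314, 319, 345, 347, 392, 414, 441, 446, 462, 573, 580, 586, 610, 611, 677, 706, 711, 775.
n = 20.
(a) r = 14.7; between ranks 14 (586) and 15 (610): 602.8.
(b) the nearest-rank method: rank 14 → 586.
|602.8 − 586| = 16.8.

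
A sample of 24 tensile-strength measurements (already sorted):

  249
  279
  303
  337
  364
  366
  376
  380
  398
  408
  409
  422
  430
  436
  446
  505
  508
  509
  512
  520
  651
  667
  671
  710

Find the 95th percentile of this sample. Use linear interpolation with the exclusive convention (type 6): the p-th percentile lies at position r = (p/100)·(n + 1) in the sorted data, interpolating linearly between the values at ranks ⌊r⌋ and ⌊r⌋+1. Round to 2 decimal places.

700.25

n = 24.
r = (95/100)·(24 + 1) = 23.75.
Rank 23 is 671 and rank 24 is 710.
Interpolate: 671 + 0.75·(710 − 671) = 671 + 0.75·39 = 700.25.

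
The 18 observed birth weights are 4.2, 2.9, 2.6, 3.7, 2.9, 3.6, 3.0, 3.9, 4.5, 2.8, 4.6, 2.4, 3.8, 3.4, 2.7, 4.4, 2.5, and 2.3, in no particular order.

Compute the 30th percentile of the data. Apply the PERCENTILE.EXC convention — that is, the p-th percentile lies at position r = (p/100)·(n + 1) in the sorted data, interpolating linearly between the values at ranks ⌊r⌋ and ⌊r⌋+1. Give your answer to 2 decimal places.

Sorted: 2.3, 2.4, 2.5, 2.6, 2.7, 2.8, 2.9, 2.9, 3.0, 3.4, 3.6, 3.7, 3.8, 3.9, 4.2, 4.4, 4.5, 4.6.
n = 18.
r = (30/100)·(18 + 1) = 5.7.
Rank 5 is 2.7 and rank 6 is 2.8.
Interpolate: 2.7 + 0.7·(2.8 − 2.7) = 2.7 + 0.7·0.1 = 2.77.

2.77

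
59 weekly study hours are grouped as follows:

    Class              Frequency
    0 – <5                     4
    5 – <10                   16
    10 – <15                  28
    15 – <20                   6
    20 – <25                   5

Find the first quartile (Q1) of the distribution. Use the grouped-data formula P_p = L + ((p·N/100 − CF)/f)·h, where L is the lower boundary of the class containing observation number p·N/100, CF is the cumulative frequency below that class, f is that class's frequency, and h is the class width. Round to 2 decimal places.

8.36

N = 59; target position k = 25/100 · 59 = 14.75.
Cumulative frequencies: 4, 20, 48, 54, 59.
Observation 14.75 falls in the class 5 – <10.
L = 5, CF = 4, f = 16, h = 5.
P25 = 5 + ((14.75 − 4)/16)·5 = 5 + 3.35938 = 8.35938.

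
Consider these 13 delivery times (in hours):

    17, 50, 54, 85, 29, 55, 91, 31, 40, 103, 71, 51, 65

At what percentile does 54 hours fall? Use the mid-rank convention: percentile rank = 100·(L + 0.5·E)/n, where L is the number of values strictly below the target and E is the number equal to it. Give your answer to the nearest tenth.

Sorted: 17, 29, 31, 40, 50, 51, 54, 55, 65, 71, 85, 91, 103.
Count below 54: L = 6; count equal: E = 1; n = 13.
Percentile rank = 100·(6 + 0.5·1)/13 = 100·6.5/13 = 50.

50.0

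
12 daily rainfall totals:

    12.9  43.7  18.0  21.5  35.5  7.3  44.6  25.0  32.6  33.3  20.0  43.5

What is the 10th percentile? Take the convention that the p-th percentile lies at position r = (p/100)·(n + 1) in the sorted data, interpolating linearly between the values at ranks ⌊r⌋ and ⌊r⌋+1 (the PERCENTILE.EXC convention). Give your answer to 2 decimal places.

Sorted: 7.3, 12.9, 18.0, 20.0, 21.5, 25.0, 32.6, 33.3, 35.5, 43.5, 43.7, 44.6.
n = 12.
r = (10/100)·(12 + 1) = 1.3.
Rank 1 is 7.3 and rank 2 is 12.9.
Interpolate: 7.3 + 0.3·(12.9 − 7.3) = 7.3 + 0.3·5.6 = 8.98.

8.98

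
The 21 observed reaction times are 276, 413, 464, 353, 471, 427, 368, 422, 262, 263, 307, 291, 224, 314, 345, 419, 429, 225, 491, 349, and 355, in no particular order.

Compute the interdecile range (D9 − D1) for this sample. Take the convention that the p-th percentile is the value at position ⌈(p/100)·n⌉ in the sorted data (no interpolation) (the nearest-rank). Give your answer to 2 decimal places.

202.00

Sorted: 224, 225, 262, 263, 276, 291, 307, 314, 345, 349, 353, 355, 368, 413, 419, 422, 427, 429, 464, 471, 491.
n = 21.
P10: rank ⌈10/100·21⌉ = 3 → 262.
P90: rank ⌈90/100·21⌉ = 19 → 464.
Difference: 464 − 262 = 202.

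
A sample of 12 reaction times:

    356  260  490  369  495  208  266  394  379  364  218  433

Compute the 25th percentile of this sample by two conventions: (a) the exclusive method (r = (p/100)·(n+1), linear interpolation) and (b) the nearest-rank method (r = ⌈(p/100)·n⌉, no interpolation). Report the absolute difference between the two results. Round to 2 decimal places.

1.50

Sorted: 208, 218, 260, 266, 356, 364, 369, 379, 394, 433, 490, 495.
n = 12.
(a) r = 3.25; between ranks 3 (260) and 4 (266): 261.5.
(b) the nearest-rank method: rank 3 → 260.
|261.5 − 260| = 1.5.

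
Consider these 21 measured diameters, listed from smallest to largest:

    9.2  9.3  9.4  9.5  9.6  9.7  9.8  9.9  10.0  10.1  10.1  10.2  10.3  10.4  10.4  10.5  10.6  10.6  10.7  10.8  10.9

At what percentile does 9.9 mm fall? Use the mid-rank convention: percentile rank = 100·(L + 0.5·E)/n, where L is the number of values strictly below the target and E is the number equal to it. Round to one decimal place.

35.7

Count below 9.9: L = 7; count equal: E = 1; n = 21.
Percentile rank = 100·(7 + 0.5·1)/21 = 100·7.5/21 = 35.71.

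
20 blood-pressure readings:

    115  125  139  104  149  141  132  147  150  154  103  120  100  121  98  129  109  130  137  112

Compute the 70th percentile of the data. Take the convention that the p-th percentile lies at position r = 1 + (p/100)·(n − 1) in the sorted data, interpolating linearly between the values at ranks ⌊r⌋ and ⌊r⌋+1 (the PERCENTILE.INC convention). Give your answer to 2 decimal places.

Sorted: 98, 100, 103, 104, 109, 112, 115, 120, 121, 125, 129, 130, 132, 137, 139, 141, 147, 149, 150, 154.
n = 20.
r = 1 + (70/100)·(20 − 1) = 1 + 13.3 = 14.3.
Rank 14 is 137 and rank 15 is 139.
Interpolate: 137 + 0.3·(139 − 137) = 137 + 0.3·2 = 137.6.

137.60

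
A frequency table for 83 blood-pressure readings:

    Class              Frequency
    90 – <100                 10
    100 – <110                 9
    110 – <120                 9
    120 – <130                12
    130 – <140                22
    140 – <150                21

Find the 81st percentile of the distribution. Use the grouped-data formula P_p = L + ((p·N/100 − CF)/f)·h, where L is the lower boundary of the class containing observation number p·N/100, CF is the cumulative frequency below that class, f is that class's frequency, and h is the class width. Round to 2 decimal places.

142.49

N = 83; target position k = 81/100 · 83 = 67.23.
Cumulative frequencies: 10, 19, 28, 40, 62, 83.
Observation 67.23 falls in the class 140 – <150.
L = 140, CF = 62, f = 21, h = 10.
P81 = 140 + ((67.23 − 62)/21)·10 = 140 + 2.49048 = 142.49.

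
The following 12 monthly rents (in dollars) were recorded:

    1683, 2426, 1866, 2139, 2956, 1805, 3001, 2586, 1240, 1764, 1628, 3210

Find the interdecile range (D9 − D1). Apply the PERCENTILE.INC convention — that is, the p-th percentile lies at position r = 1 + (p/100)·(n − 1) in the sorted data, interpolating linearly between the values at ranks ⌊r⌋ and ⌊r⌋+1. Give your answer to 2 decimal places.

Sorted: 1240, 1628, 1683, 1764, 1805, 1866, 2139, 2426, 2586, 2956, 3001, 3210.
n = 12.
P10: r = 2.1; ranks 2–3 are 1628, 1683; interpolating gives 1633.5.
P90: r = 10.9; ranks 10–11 are 2956, 3001; interpolating gives 2996.5.
Difference: 2996.5 − 1633.5 = 1363.

1363.00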